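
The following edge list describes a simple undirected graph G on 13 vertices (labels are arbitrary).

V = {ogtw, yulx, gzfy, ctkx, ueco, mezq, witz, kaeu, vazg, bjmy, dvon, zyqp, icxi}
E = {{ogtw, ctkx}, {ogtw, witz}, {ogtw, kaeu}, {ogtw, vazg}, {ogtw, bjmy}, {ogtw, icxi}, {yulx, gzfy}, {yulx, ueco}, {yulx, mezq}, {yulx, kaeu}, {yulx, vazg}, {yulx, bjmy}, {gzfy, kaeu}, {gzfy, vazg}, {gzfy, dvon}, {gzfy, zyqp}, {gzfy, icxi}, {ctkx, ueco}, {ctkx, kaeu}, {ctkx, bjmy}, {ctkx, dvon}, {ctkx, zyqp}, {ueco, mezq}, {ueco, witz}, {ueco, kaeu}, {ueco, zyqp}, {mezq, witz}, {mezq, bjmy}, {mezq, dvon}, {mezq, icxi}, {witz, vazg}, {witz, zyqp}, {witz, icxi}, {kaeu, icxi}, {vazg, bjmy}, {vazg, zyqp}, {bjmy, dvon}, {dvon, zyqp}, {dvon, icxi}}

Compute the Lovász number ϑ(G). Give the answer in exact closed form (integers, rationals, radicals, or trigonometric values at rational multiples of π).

sqrt(13)

Vertex ueco has 6 neighbors: yulx, ctkx, mezq, witz, kaeu, zyqp.
Vertex ctkx has 6 neighbors: ogtw, ueco, kaeu, bjmy, dvon, zyqp.
N(mezq) = {yulx, ueco, witz, bjmy, dvon, icxi}, |N(mezq)| = 6.
deg(gzfy) = 6; N(gzfy) = {yulx, kaeu, vazg, dvon, zyqp, icxi}.
Regular of degree 6 on 13 vertices: SR(13,6,2,3) — a Paley graph.
A has 3 distinct eigenvalues ≈ [6.0, 1.3028, -2.3028].
ϑ = −N·λ_min/(λ_max−λ_min) = −13·(-sqrt(13)/2 - 1/2)/(6−(-sqrt(13)/2 - 1/2)) = sqrt(13).
= 3.6055513… (decimal).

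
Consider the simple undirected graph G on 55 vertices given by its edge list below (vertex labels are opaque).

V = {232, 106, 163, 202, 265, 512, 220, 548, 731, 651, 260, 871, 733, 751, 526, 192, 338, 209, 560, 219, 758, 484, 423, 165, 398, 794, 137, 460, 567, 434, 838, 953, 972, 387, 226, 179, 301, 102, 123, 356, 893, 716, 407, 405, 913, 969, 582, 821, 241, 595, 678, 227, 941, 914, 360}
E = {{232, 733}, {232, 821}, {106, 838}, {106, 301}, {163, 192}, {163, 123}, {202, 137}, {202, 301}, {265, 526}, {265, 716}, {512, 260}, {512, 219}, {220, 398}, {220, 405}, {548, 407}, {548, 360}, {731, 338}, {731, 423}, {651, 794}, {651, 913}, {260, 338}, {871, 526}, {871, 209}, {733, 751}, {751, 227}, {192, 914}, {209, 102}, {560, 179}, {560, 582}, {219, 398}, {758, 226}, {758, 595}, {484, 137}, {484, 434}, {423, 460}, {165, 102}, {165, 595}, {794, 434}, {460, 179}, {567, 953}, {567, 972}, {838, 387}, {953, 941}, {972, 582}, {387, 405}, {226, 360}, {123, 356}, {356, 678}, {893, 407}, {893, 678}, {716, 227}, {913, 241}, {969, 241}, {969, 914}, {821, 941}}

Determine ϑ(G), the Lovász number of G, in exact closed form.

55*cos(pi/55)/(cos(pi/55) + 1)

Vertex 941 has 2 neighbors: 953, 821.
deg(192) = 2; N(192) = {163, 914}.
Vertex 260 has 2 neighbors: 512, 338.
deg(913) = 2; N(913) = {651, 241}.
Regular of degree 2 on 55 vertices: a single 55-cycle (edge-transitive).
A has 28 distinct eigenvalues ≈ [2.0, 1.986963, 1.948024, 1.883689, 1.794797, 1.682507, 1.548283, 1.393875, 1.221296, 1.032795, 0.83083, 0.618034, 0.397181, 0.17115, -0.057112, -0.28463, -0.508437, -0.725615, -0.933335, -1.128886, -1.309721, -1.473482, -1.618034, -1.741492, -1.842247, -1.918986, -1.970708, -1.996738].
ϑ = −N·λ_min/(λ_max−λ_min) = −55·(-2*cos(pi/55))/(2−(-2*cos(pi/55))) = 55*cos(pi/55)/(cos(pi/55) + 1).
ϑ(G) ≈ 27.477556878.
α=27, χ(Ḡ)=28; ϑ=55*cos(pi/55)/(cos(pi/55) + 1) lies between (both strict).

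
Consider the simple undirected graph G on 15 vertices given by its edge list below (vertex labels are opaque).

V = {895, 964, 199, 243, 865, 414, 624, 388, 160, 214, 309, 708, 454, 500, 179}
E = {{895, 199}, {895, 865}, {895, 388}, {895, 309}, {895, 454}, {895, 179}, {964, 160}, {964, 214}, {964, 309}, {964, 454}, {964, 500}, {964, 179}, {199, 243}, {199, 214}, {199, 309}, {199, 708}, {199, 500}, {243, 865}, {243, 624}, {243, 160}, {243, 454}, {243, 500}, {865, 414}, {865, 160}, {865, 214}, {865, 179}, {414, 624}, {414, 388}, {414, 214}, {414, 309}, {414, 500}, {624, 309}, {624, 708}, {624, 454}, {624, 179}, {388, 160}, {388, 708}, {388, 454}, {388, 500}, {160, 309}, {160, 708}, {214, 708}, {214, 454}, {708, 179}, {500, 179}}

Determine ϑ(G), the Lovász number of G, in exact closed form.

Vertex 179 has 6 neighbors: 895, 964, 865, 624, 708, 500.
deg(500) = 6; N(500) = {964, 199, 243, 414, 388, 179}.
Vertex 214 has 6 neighbors: 964, 199, 865, 414, 708, 454.
N(454) = {895, 964, 243, 624, 388, 214}, |N(454)| = 6.
6-regular, N=15; this is K(6,2), the Kneser graph.
A has 3 distinct eigenvalues ≈ [6.0, 1.0, -3.0].
Lovász: ϑ = −15(-3)/(6+-1*(-3)) = 5.
ϑ(G) ≈ 5.00000.

5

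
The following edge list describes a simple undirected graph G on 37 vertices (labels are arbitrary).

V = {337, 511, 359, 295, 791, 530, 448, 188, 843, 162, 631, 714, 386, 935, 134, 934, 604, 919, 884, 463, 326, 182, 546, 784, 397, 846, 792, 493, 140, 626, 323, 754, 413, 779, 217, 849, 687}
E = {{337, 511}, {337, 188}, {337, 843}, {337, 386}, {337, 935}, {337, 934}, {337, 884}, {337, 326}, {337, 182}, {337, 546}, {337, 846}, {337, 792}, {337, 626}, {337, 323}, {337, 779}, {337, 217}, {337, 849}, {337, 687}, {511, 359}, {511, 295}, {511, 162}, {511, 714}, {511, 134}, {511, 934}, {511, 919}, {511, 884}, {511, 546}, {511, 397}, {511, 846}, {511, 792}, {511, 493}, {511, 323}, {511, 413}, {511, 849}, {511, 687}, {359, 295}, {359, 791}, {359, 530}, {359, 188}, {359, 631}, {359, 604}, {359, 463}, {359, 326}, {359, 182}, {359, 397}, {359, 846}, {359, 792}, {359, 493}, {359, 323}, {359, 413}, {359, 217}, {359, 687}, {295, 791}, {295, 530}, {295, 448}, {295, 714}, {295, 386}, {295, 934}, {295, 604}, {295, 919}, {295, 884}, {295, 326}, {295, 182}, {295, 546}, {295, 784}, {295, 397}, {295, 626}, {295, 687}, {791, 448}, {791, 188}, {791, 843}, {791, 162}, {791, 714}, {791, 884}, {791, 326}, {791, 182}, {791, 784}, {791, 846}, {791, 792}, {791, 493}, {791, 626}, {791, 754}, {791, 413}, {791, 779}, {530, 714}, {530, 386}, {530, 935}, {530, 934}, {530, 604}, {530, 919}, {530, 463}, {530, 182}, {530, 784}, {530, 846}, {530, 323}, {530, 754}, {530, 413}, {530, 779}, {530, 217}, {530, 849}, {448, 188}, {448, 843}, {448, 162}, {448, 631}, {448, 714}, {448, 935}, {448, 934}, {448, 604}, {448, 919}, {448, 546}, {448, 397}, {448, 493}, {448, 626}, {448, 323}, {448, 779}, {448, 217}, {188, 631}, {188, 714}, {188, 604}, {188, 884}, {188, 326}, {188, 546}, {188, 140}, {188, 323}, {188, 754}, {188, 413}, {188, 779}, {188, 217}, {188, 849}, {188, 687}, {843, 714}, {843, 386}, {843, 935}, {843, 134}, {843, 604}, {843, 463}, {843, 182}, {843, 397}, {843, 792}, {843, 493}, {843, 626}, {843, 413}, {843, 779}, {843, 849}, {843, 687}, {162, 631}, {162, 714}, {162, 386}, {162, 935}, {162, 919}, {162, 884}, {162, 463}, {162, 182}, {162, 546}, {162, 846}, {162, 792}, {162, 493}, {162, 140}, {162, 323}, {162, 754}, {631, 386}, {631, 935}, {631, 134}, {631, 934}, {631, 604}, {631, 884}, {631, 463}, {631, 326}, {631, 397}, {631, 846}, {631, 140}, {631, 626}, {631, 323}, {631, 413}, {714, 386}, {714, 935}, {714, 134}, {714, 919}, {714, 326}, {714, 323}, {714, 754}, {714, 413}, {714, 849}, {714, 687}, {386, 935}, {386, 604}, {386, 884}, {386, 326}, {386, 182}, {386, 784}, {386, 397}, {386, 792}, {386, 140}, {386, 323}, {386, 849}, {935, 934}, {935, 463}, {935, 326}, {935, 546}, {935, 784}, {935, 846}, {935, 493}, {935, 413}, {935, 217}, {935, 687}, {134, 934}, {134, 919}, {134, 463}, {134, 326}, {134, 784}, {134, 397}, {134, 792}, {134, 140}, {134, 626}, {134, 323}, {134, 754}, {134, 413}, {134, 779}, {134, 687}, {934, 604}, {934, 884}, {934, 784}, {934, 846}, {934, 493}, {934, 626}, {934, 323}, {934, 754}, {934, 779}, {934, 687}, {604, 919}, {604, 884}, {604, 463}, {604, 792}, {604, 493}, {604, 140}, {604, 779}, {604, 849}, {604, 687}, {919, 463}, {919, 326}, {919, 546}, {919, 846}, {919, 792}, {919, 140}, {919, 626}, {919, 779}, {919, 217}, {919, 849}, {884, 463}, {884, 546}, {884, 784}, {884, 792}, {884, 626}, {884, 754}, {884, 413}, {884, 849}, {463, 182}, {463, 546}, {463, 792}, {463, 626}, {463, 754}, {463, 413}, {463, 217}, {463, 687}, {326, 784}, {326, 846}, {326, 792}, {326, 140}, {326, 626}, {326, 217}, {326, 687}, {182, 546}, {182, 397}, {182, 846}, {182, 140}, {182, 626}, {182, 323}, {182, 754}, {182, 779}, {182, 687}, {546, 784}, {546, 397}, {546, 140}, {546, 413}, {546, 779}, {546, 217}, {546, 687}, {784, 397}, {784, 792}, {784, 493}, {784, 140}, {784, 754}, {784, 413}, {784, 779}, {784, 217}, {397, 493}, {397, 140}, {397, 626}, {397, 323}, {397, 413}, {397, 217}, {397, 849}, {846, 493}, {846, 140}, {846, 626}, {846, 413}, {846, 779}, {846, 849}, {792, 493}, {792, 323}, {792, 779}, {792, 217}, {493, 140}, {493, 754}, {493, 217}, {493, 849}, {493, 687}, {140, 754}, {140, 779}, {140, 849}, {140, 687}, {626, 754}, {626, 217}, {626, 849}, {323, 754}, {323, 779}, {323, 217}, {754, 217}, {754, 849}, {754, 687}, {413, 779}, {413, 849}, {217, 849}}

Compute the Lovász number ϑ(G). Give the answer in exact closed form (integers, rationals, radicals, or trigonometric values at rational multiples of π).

N(849) = {337, 511, 530, 188, 843, 714, 386, 604, 919, 884, 397, 846, 493, 140, 626, 754, 413, 217}, |N(849)| = 18.
N(162) = {511, 791, 448, 631, 714, 386, 935, 919, 884, 463, 182, 546, 846, 792, 493, 140, 323, 754}, |N(162)| = 18.
Vertex 631 has 18 neighbors: 359, 448, 188, 162, 386, 935, 134, 934, 604, 884, 463, 326, 397, 846, 140, 626, 323, 413.
deg(919) = 18; N(919) = {511, 295, 530, 448, 162, 714, 134, 604, 463, 326, 546, 846, 792, 140, 626, 779, 217, 849}.
37-vertex 18-regular graph: Paley(37): SR with (k,λ,μ)=(18,8,9).
The 3 distinct eigenvalues: [18.0, 2.541, -3.541].
With N=37: ϑ(G) = 37·(-(-sqrt(37)/2 - 1/2))/(18−(-sqrt(37)/2 - 1/2)) = sqrt(37).
= 6.0828… (decimal).

sqrt(37)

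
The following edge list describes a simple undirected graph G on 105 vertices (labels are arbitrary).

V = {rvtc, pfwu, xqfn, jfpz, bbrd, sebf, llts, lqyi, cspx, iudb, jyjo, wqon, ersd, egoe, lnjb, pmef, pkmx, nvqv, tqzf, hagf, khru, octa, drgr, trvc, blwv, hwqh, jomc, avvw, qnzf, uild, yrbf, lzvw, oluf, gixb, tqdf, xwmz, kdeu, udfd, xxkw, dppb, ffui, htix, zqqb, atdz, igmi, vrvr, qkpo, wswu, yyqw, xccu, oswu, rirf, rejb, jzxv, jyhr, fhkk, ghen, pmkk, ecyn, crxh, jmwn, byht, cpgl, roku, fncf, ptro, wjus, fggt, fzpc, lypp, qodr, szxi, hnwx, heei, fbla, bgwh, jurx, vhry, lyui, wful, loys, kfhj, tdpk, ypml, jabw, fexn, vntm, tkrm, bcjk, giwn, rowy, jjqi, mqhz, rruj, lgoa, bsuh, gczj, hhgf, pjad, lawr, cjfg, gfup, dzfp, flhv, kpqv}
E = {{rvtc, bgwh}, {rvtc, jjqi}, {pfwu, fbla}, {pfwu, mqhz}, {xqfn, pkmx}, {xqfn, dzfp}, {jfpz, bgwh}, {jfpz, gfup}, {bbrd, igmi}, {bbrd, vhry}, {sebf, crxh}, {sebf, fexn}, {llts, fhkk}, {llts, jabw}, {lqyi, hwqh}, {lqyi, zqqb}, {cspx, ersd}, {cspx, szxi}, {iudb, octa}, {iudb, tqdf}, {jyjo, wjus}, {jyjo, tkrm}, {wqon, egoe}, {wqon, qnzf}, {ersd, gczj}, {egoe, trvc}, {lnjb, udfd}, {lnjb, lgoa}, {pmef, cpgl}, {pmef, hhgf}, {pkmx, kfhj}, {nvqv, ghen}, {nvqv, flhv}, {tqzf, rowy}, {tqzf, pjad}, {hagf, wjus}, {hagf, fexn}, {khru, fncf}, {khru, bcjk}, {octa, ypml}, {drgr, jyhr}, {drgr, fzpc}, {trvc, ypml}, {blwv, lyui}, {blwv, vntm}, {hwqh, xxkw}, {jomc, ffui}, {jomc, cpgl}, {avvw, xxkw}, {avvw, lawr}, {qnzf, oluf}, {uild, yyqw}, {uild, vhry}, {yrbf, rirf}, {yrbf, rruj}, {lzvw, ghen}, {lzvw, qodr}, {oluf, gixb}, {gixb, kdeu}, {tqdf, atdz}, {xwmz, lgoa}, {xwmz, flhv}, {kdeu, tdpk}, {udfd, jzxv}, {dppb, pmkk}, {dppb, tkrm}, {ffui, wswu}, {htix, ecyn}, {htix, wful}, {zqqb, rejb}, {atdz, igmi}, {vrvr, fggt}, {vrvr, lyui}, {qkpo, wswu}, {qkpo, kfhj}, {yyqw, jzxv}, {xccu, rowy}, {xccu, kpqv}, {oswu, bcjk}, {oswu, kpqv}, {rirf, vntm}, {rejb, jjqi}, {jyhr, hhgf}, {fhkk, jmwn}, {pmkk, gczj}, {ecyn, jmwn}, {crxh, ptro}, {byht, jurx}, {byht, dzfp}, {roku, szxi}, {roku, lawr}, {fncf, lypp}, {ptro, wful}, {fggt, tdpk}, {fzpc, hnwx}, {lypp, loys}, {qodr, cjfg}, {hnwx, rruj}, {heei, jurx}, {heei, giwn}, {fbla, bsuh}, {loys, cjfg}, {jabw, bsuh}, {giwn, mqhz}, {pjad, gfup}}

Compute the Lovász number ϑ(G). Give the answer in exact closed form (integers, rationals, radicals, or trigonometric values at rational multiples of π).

deg(hnwx) = 2; N(hnwx) = {fzpc, rruj}.
N(dppb) = {pmkk, tkrm}, |N(dppb)| = 2.
Vertex tqdf has 2 neighbors: iudb, atdz.
N(roku) = {szxi, lawr}, |N(roku)| = 2.
105-vertex 2-regular graph: this is C_{105}, the 105-cycle.
A has 53 distinct eigenvalues ≈ [2.0, 1.996, 1.986, 1.968, 1.943, 1.911, 1.872, 1.827, 1.775, 1.717, 1.652, 1.582, 1.506, 1.425, 1.338, 1.247, 1.151, 1.051, 0.948, 0.841, 0.731, 0.618, 0.503, 0.387, 0.268, 0.149, 0.03, -0.09, -0.209, -0.328, -0.445, -0.561, -0.675, -0.786, -0.895, -1.0, -1.102, -1.2, -1.293, -1.382, -1.466, -1.545, -1.618, -1.685, -1.747, -1.802, -1.851, -1.893, -1.928, -1.956, -1.978, -1.992, -1.999].
Lovász: ϑ = −105(-2*cos(pi/105))/(2+-(-1)*2*cos(pi/105)) = 105*cos(pi/105)/(cos(pi/105) + 1).
ϑ(G) ≈ 52.4882487.
Sandwich: α(G)=52 ≤ ϑ(G)=105*cos(pi/105)/(cos(pi/105) + 1) ≤ χ(Ḡ)=53 (both strict).

105*cos(pi/105)/(cos(pi/105) + 1)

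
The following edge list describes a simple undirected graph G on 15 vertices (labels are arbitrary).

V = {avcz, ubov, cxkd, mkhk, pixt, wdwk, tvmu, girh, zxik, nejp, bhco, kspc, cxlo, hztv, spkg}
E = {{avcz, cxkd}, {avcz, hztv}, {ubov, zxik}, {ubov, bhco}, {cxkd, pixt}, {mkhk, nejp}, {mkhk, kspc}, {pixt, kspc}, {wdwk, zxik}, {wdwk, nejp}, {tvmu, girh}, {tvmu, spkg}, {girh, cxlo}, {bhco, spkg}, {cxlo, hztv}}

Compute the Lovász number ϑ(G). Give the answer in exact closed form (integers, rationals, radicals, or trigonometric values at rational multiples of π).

15*cos(pi/15)/(cos(pi/15) + 1)

N(zxik) = {ubov, wdwk}, |N(zxik)| = 2.
deg(bhco) = 2; N(bhco) = {ubov, spkg}.
deg(kspc) = 2; N(kspc) = {mkhk, pixt}.
Vertex wdwk has 2 neighbors: zxik, nejp.
Regular of degree 2 on 15 vertices: the odd cycle C_{15}.
A has 8 distinct eigenvalues ≈ [2.0, 1.8271, 1.3383, 0.618, -0.2091, -1.0, -1.618, -1.9563].
−15·(-2*cos(pi/15)) / ((2)−(-2*cos(pi/15))) = 15*cos(pi/15)/(cos(pi/15) + 1) = ϑ(G).
ϑ(G) ≈ 7.4171482.
7 ≤ 15*cos(pi/15)/(cos(pi/15) + 1) ≤ 8: both strict.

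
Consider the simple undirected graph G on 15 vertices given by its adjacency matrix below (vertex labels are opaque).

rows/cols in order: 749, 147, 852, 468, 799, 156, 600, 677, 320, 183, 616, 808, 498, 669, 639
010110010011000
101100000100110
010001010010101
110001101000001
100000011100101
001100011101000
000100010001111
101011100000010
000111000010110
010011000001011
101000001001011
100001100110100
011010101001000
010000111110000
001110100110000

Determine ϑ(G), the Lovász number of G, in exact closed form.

5

deg(669) = 6; N(669) = {147, 600, 677, 320, 183, 616}.
N(320) = {468, 799, 156, 616, 498, 669}, |N(320)| = 6.
deg(156) = 6; N(156) = {852, 468, 677, 320, 183, 808}.
deg(749) = 6; N(749) = {147, 468, 799, 677, 616, 808}.
15-vertex 6-regular graph: this is K(6,2), the Kneser graph.
A has 3 distinct eigenvalues ≈ [6.0, 1.0, -3.0].
−15·(-3) / ((6)−(-3)) = 5 = ϑ(G).
ϑ(G) ≈ 5.00000.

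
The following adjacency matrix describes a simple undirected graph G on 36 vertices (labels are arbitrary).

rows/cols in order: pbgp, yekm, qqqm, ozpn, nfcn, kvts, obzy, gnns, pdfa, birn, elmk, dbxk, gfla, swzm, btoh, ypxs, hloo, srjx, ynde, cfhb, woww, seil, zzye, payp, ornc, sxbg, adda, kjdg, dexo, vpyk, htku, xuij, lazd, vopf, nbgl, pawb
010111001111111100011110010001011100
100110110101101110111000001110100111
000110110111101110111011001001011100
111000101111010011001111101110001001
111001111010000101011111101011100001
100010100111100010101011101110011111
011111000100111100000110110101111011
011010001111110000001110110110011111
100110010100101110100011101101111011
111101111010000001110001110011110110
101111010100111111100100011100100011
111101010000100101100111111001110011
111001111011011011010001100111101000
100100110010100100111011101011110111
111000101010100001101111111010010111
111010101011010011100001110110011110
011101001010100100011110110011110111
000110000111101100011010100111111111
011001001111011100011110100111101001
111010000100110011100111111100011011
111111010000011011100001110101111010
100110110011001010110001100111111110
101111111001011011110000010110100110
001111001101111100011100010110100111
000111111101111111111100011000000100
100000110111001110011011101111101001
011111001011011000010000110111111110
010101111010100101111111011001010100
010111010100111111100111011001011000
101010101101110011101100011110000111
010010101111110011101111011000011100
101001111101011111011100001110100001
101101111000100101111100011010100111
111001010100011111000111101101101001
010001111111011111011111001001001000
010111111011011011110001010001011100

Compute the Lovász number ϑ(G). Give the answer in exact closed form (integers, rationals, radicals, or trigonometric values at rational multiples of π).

deg(elmk) = 21; N(elmk) = {pbgp, qqqm, ozpn, nfcn, kvts, gnns, birn, gfla, swzm, btoh, ypxs, hloo, srjx, ynde, seil, sxbg, adda, kjdg, htku, nbgl, pawb}.
N(pawb) = {yekm, ozpn, nfcn, kvts, obzy, gnns, pdfa, elmk, dbxk, swzm, btoh, hloo, srjx, ynde, cfhb, payp, sxbg, vpyk, xuij, lazd, vopf}, |N(pawb)| = 21.
N(btoh) = {pbgp, yekm, qqqm, obzy, pdfa, elmk, gfla, srjx, ynde, woww, seil, zzye, payp, ornc, sxbg, adda, dexo, xuij, vopf, nbgl, pawb}, |N(btoh)| = 21.
N(nbgl) = {yekm, kvts, obzy, gnns, pdfa, birn, elmk, dbxk, swzm, btoh, ypxs, hloo, srjx, cfhb, woww, seil, zzye, payp, adda, vpyk, lazd}, |N(nbgl)| = 21.
Regular of degree 21 on 36 vertices: Kneser K(9,2) on C(9,2)=36 vertices.
The 3 distinct eigenvalues: [21.0, 1.0, -6.0].
Lovász (edge-transitive): ϑ = −36·(-6)/((21)−(-6)) = 8.
ϑ(G) ≈ 8.0000000.

8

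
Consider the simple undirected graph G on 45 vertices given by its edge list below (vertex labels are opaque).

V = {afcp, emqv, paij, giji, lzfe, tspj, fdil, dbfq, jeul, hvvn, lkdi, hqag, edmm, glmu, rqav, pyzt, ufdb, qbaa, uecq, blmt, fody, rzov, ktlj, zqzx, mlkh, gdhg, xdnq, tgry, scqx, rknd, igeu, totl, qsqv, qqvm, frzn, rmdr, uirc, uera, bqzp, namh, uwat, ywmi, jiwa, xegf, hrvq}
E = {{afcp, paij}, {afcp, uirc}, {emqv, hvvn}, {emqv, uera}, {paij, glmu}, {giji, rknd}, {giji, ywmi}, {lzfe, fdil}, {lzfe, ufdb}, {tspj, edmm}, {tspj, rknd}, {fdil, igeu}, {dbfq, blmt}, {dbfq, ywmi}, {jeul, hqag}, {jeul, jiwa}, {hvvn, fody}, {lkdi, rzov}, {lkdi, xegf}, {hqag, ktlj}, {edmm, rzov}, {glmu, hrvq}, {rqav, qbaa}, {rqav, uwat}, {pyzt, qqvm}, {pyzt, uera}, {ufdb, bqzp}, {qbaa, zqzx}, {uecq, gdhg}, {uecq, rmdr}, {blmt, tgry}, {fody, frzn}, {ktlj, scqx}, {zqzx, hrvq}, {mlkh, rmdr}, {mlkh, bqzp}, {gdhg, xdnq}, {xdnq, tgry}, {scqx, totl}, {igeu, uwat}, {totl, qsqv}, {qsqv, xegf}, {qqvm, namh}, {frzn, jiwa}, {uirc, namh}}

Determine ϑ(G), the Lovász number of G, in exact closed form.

45*cos(pi/45)/(cos(pi/45) + 1)

N(ktlj) = {hqag, scqx}, |N(ktlj)| = 2.
Vertex rknd has 2 neighbors: giji, tspj.
N(edmm) = {tspj, rzov}, |N(edmm)| = 2.
Vertex jeul has 2 neighbors: hqag, jiwa.
Every vertex has degree 2 (N=45); connected 2-regular on 45 ⇒ C_{45}.
Distinct eigenvalues (to 5 d.p.): [2.0, 1.98054, 1.92252, 1.82709, 1.6961, 1.53209, 1.33826, 1.11839, 0.87674, 0.61803, 0.3473, 0.0698, -0.20906, -0.48384, -0.74921, -1.0, -1.23132, -1.43868, -1.61803, -1.7659, -1.87939, -1.9563, -1.99513].
With N=45: ϑ(G) = 45·(-(-1)*2*cos(pi/45))/(2−(-2*cos(pi/45))) = 45*cos(pi/45)/(cos(pi/45) + 1).
Numerically 22.472562147.
α=22, χ(Ḡ)=23; ϑ=45*cos(pi/45)/(cos(pi/45) + 1) lies between (both strict).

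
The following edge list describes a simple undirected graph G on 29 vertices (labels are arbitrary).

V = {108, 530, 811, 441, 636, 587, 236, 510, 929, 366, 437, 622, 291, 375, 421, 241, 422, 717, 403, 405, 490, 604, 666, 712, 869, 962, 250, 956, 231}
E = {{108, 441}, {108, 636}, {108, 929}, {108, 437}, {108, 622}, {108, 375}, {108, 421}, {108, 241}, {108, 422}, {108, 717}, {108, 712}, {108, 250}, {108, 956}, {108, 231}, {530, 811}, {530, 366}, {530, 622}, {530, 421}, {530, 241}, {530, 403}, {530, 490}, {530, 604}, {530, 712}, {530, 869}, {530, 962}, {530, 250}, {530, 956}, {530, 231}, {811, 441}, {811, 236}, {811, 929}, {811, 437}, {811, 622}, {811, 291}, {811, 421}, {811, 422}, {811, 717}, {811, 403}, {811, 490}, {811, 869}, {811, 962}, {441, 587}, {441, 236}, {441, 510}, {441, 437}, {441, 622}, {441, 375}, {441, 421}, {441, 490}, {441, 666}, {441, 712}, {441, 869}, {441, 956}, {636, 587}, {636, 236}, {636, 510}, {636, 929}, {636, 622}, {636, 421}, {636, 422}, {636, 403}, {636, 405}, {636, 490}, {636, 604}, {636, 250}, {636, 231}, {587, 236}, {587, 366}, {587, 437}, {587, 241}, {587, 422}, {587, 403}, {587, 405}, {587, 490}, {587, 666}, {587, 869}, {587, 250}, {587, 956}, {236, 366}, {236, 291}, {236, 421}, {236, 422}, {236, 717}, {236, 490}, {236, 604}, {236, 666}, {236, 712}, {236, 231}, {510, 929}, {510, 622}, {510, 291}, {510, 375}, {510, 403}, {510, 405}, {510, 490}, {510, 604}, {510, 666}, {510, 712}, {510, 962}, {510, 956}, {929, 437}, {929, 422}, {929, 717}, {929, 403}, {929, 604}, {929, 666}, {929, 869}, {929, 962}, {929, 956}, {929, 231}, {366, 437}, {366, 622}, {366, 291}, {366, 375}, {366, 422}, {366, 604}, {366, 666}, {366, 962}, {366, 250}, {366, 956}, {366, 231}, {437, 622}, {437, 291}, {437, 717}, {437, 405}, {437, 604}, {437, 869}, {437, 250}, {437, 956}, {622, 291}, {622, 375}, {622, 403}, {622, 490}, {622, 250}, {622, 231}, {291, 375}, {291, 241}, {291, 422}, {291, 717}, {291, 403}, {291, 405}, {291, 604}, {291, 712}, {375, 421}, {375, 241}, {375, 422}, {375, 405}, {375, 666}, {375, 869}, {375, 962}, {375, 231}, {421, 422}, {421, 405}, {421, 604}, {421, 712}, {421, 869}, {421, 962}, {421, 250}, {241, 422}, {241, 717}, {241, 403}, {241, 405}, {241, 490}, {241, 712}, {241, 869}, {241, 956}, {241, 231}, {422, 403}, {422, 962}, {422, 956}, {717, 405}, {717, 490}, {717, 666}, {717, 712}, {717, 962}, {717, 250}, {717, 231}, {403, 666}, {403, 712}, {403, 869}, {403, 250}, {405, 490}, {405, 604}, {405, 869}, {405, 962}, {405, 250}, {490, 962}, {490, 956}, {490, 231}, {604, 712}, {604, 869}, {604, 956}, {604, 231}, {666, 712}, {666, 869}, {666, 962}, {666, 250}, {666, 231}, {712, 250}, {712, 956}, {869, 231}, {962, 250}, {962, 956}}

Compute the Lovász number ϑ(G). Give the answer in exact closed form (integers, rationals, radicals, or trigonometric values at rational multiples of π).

sqrt(29)

deg(604) = 14; N(604) = {530, 636, 236, 510, 929, 366, 437, 291, 421, 405, 712, 869, 956, 231}.
N(712) = {108, 530, 441, 236, 510, 291, 421, 241, 717, 403, 604, 666, 250, 956}, |N(712)| = 14.
deg(666) = 14; N(666) = {441, 587, 236, 510, 929, 366, 375, 717, 403, 712, 869, 962, 250, 231}.
deg(441) = 14; N(441) = {108, 811, 587, 236, 510, 437, 622, 375, 421, 490, 666, 712, 869, 956}.
G on 29 vertices is 14-regular; SR(29,14,6,7) — a Paley graph.
spec(A) ≈ [14.0, 2.193, -3.193] (distinct, 3 d.p.).
Lovász (edge-transitive): ϑ = −29·(-sqrt(29)/2 - 1/2)/((14)−(-sqrt(29)/2 - 1/2)) = sqrt(29).
Numerically 5.38516481.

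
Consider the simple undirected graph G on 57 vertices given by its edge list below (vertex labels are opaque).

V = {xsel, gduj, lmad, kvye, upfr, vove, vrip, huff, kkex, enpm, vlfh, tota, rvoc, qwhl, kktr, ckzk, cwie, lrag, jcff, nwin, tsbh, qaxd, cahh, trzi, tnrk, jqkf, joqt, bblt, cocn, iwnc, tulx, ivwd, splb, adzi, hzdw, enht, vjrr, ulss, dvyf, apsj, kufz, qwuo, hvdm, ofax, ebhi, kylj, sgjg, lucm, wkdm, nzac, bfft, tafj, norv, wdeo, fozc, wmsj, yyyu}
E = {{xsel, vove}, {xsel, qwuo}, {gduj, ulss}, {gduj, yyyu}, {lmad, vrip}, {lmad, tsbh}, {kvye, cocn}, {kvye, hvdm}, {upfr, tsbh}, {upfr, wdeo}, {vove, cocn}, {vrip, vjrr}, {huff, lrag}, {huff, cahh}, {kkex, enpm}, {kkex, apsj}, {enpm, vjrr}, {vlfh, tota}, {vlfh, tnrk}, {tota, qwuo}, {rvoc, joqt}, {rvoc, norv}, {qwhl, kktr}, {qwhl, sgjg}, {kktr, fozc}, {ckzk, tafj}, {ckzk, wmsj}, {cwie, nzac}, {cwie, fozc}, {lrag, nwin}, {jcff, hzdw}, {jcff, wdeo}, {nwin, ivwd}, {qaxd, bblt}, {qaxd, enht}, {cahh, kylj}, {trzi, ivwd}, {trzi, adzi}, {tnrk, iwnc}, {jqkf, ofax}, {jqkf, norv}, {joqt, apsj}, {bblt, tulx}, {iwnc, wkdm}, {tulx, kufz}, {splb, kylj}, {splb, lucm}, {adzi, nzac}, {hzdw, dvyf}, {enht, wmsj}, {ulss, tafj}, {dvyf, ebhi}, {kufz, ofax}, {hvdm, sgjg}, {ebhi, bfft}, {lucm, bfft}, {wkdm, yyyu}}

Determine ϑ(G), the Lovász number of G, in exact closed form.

57*cos(pi/57)/(cos(pi/57) + 1)

N(hzdw) = {jcff, dvyf}, |N(hzdw)| = 2.
deg(wkdm) = 2; N(wkdm) = {iwnc, yyyu}.
N(ofax) = {jqkf, kufz}, |N(ofax)| = 2.
Vertex cahh has 2 neighbors: huff, kylj.
G on 57 vertices is 2-regular; a single 57-cycle (edge-transitive).
The 29 distinct eigenvalues: [2.0, 1.988, 1.952, 1.892, 1.809, 1.704, 1.578, 1.434, 1.271, 1.094, 0.903, 0.701, 0.491, 0.275, 0.055, -0.165, -0.383, -0.597, -0.803, -1.0, -1.184, -1.355, -1.508, -1.644, -1.759, -1.853, -1.925, -1.973, -1.997].
Lovász: ϑ = −57(-2*cos(pi/57))/(2+-(-1)*2*cos(pi/57)) = 57*cos(pi/57)/(cos(pi/57) + 1).
= 28.4783… (decimal).
Lovász sandwich 28 ≤ 57*cos(pi/57)/(cos(pi/57) + 1) ≤ 29: both strict.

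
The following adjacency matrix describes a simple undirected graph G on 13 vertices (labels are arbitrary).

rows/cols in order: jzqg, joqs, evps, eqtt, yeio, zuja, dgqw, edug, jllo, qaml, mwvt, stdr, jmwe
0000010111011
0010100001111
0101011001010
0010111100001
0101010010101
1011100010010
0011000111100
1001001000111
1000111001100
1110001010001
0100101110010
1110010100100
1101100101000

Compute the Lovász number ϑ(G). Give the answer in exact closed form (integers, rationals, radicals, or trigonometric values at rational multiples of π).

sqrt(13)

N(dgqw) = {evps, eqtt, edug, jllo, qaml, mwvt}, |N(dgqw)| = 6.
deg(edug) = 6; N(edug) = {jzqg, eqtt, dgqw, mwvt, stdr, jmwe}.
deg(yeio) = 6; N(yeio) = {joqs, eqtt, zuja, jllo, mwvt, jmwe}.
N(stdr) = {jzqg, joqs, evps, zuja, edug, mwvt}, |N(stdr)| = 6.
Every vertex has degree 6 (N=13); Paley(13): SR with (k,λ,μ)=(6,2,3).
The 3 distinct eigenvalues: [6.0, 1.30278, -2.30278].
With N=13: ϑ(G) = 13·(-(-sqrt(13)/2 - 1/2))/(6−(-sqrt(13)/2 - 1/2)) = sqrt(13).
ϑ(G) ≈ 3.6056.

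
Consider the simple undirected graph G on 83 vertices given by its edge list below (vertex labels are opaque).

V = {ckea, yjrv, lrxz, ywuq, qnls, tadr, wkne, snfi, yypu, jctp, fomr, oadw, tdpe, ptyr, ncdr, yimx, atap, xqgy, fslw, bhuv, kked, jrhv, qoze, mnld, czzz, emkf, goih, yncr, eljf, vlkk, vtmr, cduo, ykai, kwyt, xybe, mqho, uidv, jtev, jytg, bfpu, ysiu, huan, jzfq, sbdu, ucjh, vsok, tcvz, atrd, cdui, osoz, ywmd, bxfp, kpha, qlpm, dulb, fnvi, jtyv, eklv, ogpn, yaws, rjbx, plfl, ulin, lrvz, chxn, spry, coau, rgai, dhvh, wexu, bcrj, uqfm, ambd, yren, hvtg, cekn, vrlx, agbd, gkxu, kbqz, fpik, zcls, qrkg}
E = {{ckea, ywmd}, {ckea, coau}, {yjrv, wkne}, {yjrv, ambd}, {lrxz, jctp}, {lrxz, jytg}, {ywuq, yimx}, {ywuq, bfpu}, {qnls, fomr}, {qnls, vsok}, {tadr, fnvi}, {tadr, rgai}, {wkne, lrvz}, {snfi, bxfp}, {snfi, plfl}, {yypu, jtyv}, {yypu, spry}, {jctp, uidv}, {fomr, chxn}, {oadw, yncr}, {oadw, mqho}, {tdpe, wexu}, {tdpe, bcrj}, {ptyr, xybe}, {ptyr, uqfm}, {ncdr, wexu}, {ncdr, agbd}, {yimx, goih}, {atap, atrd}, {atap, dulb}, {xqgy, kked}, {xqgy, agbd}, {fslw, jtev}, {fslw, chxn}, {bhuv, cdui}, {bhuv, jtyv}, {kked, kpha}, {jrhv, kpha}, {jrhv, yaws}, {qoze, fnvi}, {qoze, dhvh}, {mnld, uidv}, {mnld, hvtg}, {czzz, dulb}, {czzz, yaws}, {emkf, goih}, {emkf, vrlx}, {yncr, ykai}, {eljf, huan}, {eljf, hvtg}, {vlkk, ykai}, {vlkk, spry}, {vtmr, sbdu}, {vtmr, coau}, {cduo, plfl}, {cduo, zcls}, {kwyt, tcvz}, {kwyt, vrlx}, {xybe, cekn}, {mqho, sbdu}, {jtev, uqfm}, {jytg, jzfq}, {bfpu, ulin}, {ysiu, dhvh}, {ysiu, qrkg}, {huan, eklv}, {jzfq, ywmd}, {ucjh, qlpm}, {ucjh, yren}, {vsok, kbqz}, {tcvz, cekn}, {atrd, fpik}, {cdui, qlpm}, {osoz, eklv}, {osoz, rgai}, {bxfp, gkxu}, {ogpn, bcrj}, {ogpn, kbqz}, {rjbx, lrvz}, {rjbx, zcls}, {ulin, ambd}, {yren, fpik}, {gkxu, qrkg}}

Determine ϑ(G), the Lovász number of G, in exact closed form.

83*cos(pi/83)/(cos(pi/83) + 1)

Vertex gkxu has 2 neighbors: bxfp, qrkg.
deg(wkne) = 2; N(wkne) = {yjrv, lrvz}.
deg(ptyr) = 2; N(ptyr) = {xybe, uqfm}.
Vertex hvtg has 2 neighbors: mnld, eljf.
Every vertex has degree 2 (N=83); a single 83-cycle (edge-transitive).
Distinct eigenvalues (to 3 d.p.): [2.0, 1.994, 1.977, 1.949, 1.909, 1.858, 1.797, 1.726, 1.644, 1.553, 1.454, 1.346, 1.23, 1.107, 0.978, 0.843, 0.704, 0.56, 0.413, 0.264, 0.113, -0.038, -0.189, -0.339, -0.487, -0.632, -0.774, -0.911, -1.043, -1.169, -1.289, -1.401, -1.505, -1.6, -1.686, -1.763, -1.829, -1.885, -1.93, -1.964, -1.987, -1.999].
With N=83: ϑ(G) = 83·(-(-1)*2*cos(pi/83))/(2−(-2*cos(pi/83))) = 83*cos(pi/83)/(cos(pi/83) + 1).
Numerically 41.4851326.
Lovász sandwich 41 ≤ 83*cos(pi/83)/(cos(pi/83) + 1) ≤ 42: both strict.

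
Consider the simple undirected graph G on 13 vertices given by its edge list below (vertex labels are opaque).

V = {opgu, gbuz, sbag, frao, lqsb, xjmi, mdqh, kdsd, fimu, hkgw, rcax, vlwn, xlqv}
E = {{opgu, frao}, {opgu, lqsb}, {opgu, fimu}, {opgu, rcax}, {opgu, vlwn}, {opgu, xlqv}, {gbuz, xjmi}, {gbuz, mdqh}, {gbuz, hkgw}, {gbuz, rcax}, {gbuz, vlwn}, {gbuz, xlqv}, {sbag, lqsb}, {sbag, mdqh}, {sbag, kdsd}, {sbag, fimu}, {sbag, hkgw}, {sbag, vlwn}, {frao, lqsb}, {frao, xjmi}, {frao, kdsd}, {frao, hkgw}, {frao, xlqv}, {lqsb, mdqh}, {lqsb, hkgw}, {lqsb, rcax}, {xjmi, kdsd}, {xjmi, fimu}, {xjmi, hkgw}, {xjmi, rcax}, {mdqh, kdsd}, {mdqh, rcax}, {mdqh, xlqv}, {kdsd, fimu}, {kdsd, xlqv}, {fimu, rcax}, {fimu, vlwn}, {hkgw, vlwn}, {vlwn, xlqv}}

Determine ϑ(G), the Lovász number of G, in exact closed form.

sqrt(13)

Vertex frao has 6 neighbors: opgu, lqsb, xjmi, kdsd, hkgw, xlqv.
deg(lqsb) = 6; N(lqsb) = {opgu, sbag, frao, mdqh, hkgw, rcax}.
N(kdsd) = {sbag, frao, xjmi, mdqh, fimu, xlqv}, |N(kdsd)| = 6.
deg(xlqv) = 6; N(xlqv) = {opgu, gbuz, frao, mdqh, kdsd, vlwn}.
Regular of degree 6 on 13 vertices: strongly regular (13,6,2,3).
The 3 distinct eigenvalues: [6.0, 1.303, -2.303].
λ_max=6, λ_min=-sqrt(13)/2 - 1/2; ϑ = −13·λ_min/(λ_max−λ_min) = sqrt(13).
≈ 3.6055513 (to 7 d.p.).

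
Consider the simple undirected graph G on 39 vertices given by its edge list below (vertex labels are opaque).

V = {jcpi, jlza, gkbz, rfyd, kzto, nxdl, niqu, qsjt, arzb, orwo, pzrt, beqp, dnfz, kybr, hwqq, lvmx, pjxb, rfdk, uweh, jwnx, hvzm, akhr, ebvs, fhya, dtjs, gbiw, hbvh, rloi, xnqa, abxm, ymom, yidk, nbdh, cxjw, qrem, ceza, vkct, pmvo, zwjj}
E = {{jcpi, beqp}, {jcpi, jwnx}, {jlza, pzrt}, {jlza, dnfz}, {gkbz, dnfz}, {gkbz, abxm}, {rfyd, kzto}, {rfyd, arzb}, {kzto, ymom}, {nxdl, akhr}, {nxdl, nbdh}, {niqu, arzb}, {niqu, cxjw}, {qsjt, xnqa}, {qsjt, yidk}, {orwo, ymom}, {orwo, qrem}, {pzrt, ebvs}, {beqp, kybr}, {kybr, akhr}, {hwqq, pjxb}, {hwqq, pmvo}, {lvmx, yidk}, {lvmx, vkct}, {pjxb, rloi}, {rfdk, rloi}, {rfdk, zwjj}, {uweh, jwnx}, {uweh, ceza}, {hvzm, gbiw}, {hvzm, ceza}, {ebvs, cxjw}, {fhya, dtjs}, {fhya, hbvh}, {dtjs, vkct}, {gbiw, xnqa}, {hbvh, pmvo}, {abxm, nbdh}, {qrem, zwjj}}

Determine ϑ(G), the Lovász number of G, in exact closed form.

39*cos(pi/39)/(cos(pi/39) + 1)

Vertex ebvs has 2 neighbors: pzrt, cxjw.
deg(qsjt) = 2; N(qsjt) = {xnqa, yidk}.
Vertex rloi has 2 neighbors: pjxb, rfdk.
N(fhya) = {dtjs, hbvh}, |N(fhya)| = 2.
G on 39 vertices is 2-regular; a single 39-cycle (edge-transitive).
spec(A) ≈ [2.0, 1.974101, 1.897073, 1.770912, 1.598886, 1.385449, 1.136129, 0.857385, 0.556435, 0.241073, -0.080532, -0.400051, -0.70921, -1.0, -1.264891, -1.497021, -1.69038, -1.839959, -1.941884, -1.993515] (distinct, 6 d.p.).
With N=39: ϑ(G) = 39·(-(-1)*2*cos(pi/39))/(2−(-2*cos(pi/39))) = 39*cos(pi/39)/(cos(pi/39) + 1).
ϑ(G) ≈ 19.4683.
α=19, χ(Ḡ)=20; ϑ=39*cos(pi/39)/(cos(pi/39) + 1) lies between (both strict).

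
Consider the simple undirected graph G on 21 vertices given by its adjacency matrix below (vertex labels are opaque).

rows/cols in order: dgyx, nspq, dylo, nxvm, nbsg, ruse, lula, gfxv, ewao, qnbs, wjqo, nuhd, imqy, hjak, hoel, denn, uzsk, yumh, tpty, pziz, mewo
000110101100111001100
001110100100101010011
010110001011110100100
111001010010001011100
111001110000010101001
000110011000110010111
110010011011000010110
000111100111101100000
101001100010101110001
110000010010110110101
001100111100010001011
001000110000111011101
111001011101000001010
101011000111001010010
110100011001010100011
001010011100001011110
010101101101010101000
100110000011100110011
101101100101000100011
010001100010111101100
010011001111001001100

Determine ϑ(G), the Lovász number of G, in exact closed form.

6

deg(wjqo) = 10; N(wjqo) = {dylo, nxvm, lula, gfxv, ewao, qnbs, hjak, yumh, pziz, mewo}.
Vertex nbsg has 10 neighbors: dgyx, nspq, dylo, ruse, lula, gfxv, hjak, denn, yumh, mewo.
Vertex tpty has 10 neighbors: dgyx, dylo, nxvm, ruse, lula, qnbs, nuhd, denn, pziz, mewo.
N(hjak) = {dgyx, dylo, nbsg, ruse, qnbs, wjqo, nuhd, hoel, uzsk, pziz}, |N(hjak)| = 10.
21-vertex 10-regular graph: Kneser-type, 2-subsets of [7].
The 3 distinct eigenvalues: [10.0, 1.0, -4.0].
Lovász (edge-transitive): ϑ = −21·(-4)/((10)−(-4)) = 6.
≈ 6.00000 (to 5 d.p.).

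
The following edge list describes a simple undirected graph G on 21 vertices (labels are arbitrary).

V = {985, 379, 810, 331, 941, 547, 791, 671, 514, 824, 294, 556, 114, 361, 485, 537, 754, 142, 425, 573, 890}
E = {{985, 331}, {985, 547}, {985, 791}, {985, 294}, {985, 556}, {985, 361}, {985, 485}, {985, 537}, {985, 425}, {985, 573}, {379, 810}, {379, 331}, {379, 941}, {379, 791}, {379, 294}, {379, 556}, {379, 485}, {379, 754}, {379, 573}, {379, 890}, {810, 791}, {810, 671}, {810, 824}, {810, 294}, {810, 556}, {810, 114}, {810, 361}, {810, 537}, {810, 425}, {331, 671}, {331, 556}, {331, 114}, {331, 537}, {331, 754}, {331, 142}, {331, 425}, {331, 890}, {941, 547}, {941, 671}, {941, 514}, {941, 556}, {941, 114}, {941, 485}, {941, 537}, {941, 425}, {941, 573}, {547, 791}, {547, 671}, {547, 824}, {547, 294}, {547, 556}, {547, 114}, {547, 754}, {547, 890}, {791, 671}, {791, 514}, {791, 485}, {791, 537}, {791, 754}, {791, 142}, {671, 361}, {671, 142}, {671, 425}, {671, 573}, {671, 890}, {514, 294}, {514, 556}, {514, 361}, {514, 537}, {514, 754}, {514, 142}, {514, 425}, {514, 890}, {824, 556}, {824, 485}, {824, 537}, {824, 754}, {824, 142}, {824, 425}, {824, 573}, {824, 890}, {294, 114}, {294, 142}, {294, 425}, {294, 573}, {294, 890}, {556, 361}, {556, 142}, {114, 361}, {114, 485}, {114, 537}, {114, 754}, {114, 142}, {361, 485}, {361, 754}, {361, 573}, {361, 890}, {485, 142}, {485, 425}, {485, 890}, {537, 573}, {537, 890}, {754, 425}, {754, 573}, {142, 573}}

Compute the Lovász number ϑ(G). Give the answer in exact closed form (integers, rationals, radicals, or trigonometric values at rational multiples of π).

Vertex 890 has 10 neighbors: 379, 331, 547, 671, 514, 824, 294, 361, 485, 537.
N(754) = {379, 331, 547, 791, 514, 824, 114, 361, 425, 573}, |N(754)| = 10.
deg(485) = 10; N(485) = {985, 379, 941, 791, 824, 114, 361, 142, 425, 890}.
Vertex 379 has 10 neighbors: 810, 331, 941, 791, 294, 556, 485, 754, 573, 890.
deg(v) = 10 for all v (|V|=21); this is K(7,2), the Kneser graph.
A has 3 distinct eigenvalues ≈ [10.0, 1.0, -4.0].
Lovász: ϑ = −21(-4)/(10+-1*(-4)) = 6.
Numerically 6.0000.

6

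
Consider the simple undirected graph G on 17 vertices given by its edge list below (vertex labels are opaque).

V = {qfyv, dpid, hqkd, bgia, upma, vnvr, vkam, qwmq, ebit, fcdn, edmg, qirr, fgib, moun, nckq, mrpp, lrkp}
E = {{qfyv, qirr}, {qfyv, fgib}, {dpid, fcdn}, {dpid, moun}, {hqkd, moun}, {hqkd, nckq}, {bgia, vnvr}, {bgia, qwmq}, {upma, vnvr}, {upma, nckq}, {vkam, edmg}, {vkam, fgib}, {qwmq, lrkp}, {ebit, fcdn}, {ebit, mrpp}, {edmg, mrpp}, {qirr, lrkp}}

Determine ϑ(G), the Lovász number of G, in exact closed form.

Vertex edmg has 2 neighbors: vkam, mrpp.
Vertex vnvr has 2 neighbors: bgia, upma.
Vertex moun has 2 neighbors: dpid, hqkd.
deg(vkam) = 2; N(vkam) = {edmg, fgib}.
Regular of degree 2 on 17 vertices: this is C_{17}, the 17-cycle.
The 9 distinct eigenvalues: [2.0, 1.86494, 1.47802, 0.89148, 0.18454, -0.54733, -1.20527, -1.70043, -1.96595].
ϑ = −N·λ_min/(λ_max−λ_min) = −17·(-2*cos(pi/17))/(2−(-2*cos(pi/17))) = 17*cos(pi/17)/(cos(pi/17) + 1).
≈ 8.427014 (to 6 d.p.).
Lovász sandwich 8 ≤ 17*cos(pi/17)/(cos(pi/17) + 1) ≤ 9: both strict.

17*cos(pi/17)/(cos(pi/17) + 1)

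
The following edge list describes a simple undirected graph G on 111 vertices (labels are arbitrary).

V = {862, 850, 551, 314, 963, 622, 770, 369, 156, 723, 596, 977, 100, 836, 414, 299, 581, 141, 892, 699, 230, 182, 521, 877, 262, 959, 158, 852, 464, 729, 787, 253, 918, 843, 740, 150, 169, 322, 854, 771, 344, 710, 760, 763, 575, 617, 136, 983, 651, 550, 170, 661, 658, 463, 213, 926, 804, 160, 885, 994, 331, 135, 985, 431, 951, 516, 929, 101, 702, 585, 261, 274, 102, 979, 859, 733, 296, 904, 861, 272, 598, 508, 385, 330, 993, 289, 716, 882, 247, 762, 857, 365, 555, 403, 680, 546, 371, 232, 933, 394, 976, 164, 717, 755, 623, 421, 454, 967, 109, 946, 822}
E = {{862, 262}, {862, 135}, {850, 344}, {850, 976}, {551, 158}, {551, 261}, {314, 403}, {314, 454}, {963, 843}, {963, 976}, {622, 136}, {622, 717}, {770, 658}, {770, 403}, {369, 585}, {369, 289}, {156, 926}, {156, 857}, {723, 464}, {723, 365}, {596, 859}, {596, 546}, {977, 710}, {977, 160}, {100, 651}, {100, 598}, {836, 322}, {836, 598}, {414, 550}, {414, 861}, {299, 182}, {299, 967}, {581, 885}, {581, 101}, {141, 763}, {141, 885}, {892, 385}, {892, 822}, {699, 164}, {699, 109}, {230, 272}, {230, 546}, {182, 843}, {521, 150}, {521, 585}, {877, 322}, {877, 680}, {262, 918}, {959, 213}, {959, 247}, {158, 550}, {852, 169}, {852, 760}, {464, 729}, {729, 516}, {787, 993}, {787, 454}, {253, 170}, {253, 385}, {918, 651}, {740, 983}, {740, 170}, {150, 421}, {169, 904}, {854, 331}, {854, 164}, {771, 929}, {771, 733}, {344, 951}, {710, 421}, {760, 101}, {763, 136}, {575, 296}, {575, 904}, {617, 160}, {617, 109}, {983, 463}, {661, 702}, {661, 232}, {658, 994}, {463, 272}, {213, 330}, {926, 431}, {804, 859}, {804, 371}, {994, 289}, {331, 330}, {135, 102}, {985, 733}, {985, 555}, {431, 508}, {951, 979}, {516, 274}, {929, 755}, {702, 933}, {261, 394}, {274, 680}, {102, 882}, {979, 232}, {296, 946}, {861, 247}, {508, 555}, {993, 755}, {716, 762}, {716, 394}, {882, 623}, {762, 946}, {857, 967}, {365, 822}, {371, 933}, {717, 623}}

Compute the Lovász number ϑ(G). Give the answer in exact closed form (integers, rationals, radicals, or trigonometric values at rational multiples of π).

deg(464) = 2; N(464) = {723, 729}.
deg(859) = 2; N(859) = {596, 804}.
deg(550) = 2; N(550) = {414, 158}.
N(454) = {314, 787}, |N(454)| = 2.
111-vertex 2-regular graph: this is C_{111}, the 111-cycle.
spec(A) ≈ [2.0, 1.996797, 1.987197, 1.971232, 1.948952, 1.920429, 1.885755, 1.84504, 1.798414, 1.746028, 1.688049, 1.624662, 1.556072, 1.482496, 1.404172, 1.321349, 1.234294, 1.143286, 1.048615, 0.950584, 0.849509, 0.745713, 0.639528, 0.531294, 0.421359, 0.310073, 0.197795, 0.084882, -0.028302, -0.141395, -0.254036, -0.365862, -0.476517, -0.585646, -0.692898, -0.797931, -0.900407, -1.0, -1.096389, -1.189266, -1.278334, -1.363307, -1.443912, -1.519892, -1.591004, -1.657019, -1.717727, -1.772931, -1.822457, -1.866145, -1.903855, -1.935466, -1.960877, -1.980007, -1.992795, -1.999199] (distinct, 6 d.p.).
λ_max=2, λ_min=-2*cos(pi/111); ϑ = −111·λ_min/(λ_max−λ_min) = 111*cos(pi/111)/(cos(pi/111) + 1).
= 55.48888410… (decimal).
Check 55 ≤ 111*cos(pi/111)/(cos(pi/111) + 1) ≤ 56: both strict.

111*cos(pi/111)/(cos(pi/111) + 1)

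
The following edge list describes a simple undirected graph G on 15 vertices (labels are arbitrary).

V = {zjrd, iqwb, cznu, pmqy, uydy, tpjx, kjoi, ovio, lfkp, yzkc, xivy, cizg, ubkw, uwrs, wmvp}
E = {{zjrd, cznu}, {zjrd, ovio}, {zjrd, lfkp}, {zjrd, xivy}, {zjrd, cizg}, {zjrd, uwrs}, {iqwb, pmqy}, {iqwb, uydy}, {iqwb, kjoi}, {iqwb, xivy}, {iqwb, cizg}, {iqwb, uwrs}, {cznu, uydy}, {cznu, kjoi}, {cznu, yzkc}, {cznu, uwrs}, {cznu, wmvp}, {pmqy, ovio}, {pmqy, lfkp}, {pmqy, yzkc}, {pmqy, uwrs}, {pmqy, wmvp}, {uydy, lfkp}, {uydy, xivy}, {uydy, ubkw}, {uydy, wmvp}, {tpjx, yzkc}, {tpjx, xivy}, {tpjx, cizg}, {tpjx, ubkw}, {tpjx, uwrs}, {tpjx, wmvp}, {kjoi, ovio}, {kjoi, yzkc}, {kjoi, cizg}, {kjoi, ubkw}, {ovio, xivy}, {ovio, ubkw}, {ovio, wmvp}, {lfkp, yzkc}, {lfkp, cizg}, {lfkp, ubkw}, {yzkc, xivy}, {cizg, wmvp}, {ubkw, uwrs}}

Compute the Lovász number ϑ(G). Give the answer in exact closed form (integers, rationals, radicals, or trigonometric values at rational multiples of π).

deg(xivy) = 6; N(xivy) = {zjrd, iqwb, uydy, tpjx, ovio, yzkc}.
deg(cizg) = 6; N(cizg) = {zjrd, iqwb, tpjx, kjoi, lfkp, wmvp}.
deg(ovio) = 6; N(ovio) = {zjrd, pmqy, kjoi, xivy, ubkw, wmvp}.
Vertex iqwb has 6 neighbors: pmqy, uydy, kjoi, xivy, cizg, uwrs.
15-vertex 6-regular graph: Kneser K(6,2) on C(6,2)=15 vertices.
The 3 distinct eigenvalues: [6.0, 1.0, -3.0].
λ_max=6, λ_min=-3; ϑ = −15·λ_min/(λ_max−λ_min) = 5.
≈ 5.000000000 (to 9 d.p.).

5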